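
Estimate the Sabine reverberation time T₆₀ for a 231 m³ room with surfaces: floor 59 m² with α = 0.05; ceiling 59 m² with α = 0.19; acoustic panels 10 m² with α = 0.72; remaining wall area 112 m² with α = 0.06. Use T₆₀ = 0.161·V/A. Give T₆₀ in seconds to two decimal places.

1.32 s

Total absorption A = 59·0.05 + 59·0.19 + 10·0.72 + 112·0.06 = 28.08 m² sabins.
T₆₀ = 0.161 × 231 / 28.08 = 1.324 s.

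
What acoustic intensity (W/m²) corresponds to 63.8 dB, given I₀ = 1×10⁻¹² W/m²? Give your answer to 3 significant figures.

I = I₀·10^(L/10) = 10⁻¹² × 10^(63.8/10) = 10^(-5.620).

2.40e-06 W/m²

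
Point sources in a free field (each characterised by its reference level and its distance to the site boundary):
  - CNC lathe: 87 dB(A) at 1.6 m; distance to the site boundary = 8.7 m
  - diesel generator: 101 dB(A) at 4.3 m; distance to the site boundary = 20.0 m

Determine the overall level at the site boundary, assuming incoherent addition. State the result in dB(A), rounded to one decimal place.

87.8 dB(A)

First find each source's level at the receiver (point-source: −20·log₁₀(r/r_ref)), then combine on an intensity basis.
CNC lathe: 87 − 20·log₁₀(8.7/1.6) = 87 − 14.71 = 72.29 dB(A).
diesel generator: 101 − 20·log₁₀(20.0/4.3) = 101 − 13.35 = 87.65 dB(A).
Σ 10^(L/10) = 5.989e+08 → L_total = 10·log₁₀(5.989e+08) = 87.77 dB(A).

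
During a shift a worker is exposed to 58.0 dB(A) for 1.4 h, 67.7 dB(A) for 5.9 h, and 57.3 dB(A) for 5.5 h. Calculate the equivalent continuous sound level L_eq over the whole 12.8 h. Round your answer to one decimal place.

64.8 dB(A)

The energy average is taken in the linear domain: L_eq = 10·log₁₀[(Σ tᵢ·10^(Lᵢ/10))/T], T = 12.8 h.
Σ tᵢ·10^(Lᵢ/10) = 1.4·10^(58.0/10) + 5.9·10^(67.7/10) + 5.5·10^(57.3/10) = 3.858e+07.
L_eq = 10·log₁₀(3.858e+07/12.8) = 64.79 dB(A).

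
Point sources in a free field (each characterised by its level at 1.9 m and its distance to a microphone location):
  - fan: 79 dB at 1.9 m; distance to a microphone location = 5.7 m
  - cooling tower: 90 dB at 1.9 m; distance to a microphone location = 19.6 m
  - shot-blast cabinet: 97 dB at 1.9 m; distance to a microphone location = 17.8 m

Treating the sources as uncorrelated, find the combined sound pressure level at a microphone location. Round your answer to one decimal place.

78.8 dB

Propagate each source to the receiver with L = L_ref − 20·log₁₀(r/r_ref), then add intensities.
fan: 79 − 20·log₁₀(5.7/1.9) = 79 − 9.54 = 69.46 dB.
cooling tower: 90 − 20·log₁₀(19.6/1.9) = 90 − 20.27 = 69.73 dB.
shot-blast cabinet: 97 − 20·log₁₀(17.8/1.9) = 97 − 19.43 = 77.57 dB.
Σ 10^(L/10) = 7.533e+07 → L_total = 10·log₁₀(7.533e+07) = 78.77 dB.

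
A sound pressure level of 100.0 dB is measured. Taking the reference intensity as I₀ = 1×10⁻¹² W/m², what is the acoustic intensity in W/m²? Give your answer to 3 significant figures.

0.0100 W/m²

L = 10·log₁₀(I/I₀) ⇒ I = I₀·10^(L/10) = 10⁻¹² × 10^10.00.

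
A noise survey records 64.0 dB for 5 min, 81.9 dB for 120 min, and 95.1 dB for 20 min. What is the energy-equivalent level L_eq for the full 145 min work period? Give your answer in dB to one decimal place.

87.6 dB

Weight each interval's intensity by its duration and average over T = 145 min:
Σ tᵢ·10^(Lᵢ/10) = 5·10^(64.0/10) + 120·10^(81.9/10) + 20·10^(95.1/10) = 8.332e+10.
L_eq = 10·log₁₀(8.332e+10/145) = 87.59 dB.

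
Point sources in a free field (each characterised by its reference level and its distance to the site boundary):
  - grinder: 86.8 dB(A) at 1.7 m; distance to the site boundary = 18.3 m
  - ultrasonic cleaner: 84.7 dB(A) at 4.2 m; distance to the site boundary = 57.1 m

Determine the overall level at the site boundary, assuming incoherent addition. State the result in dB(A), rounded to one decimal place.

Propagate each source to the receiver with L = L_ref − 20·log₁₀(r/r_ref), then add intensities.
grinder: 86.8 − 20·log₁₀(18.3/1.7) = 86.8 − 20.64 = 66.16 dB(A).
ultrasonic cleaner: 84.7 − 20·log₁₀(57.1/4.2) = 84.7 − 22.67 = 62.03 dB(A).
Σ 10^(L/10) = 5.727e+06 → L_total = 10·log₁₀(5.727e+06) = 67.58 dB(A).

67.6 dB(A)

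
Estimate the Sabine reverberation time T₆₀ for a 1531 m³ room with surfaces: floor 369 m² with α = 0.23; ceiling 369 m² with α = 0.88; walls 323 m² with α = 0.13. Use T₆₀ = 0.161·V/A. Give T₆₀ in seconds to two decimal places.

Total absorption A = 369·0.23 + 369·0.88 + 323·0.13 = 451.58 m² sabins.
T₆₀ = 0.161·V/A = 0.161·1531/451.58 = 0.546 s.

0.55 s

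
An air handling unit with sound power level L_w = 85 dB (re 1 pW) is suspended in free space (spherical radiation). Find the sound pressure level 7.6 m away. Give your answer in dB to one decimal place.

56.4 dB

L_p = L_w − 10·log₁₀(4π·r²) with r = 7.6 m.
4π·r² = 725.8 m², 10·log₁₀ of that is 28.608 dB.
L_p = 85 − 28.608 = 56.39 dB.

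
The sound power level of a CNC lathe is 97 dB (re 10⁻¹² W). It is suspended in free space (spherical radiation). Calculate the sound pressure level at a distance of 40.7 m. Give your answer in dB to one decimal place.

53.8 dB

Free-field spherical radiation: L_p = L_w − 10·log₁₀(4π·r²), r = 40.7 m.
4π·r² = 2.082e+04 m², 10·log₁₀ of that is 43.184 dB.
L_p = 97 − 43.184 = 53.82 dB.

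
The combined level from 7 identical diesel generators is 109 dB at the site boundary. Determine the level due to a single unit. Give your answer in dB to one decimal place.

Dividing the total intensity by 7 lowers the level by 10·log₁₀ 7 = 8.451 dB: L₁ = 109 − 8.451.

100.5 dB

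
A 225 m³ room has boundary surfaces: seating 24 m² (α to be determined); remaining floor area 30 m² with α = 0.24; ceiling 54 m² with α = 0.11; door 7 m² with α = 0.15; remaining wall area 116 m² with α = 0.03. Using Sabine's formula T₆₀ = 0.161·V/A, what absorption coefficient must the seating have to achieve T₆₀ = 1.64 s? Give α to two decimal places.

From T₆₀ = 0.161·V/A, the target T₆₀ = 1.64 s needs A = 0.161·225/1.64 = 22.09 m².
Absorption from the other surfaces = 30·0.24 + 54·0.11 + 7·0.15 + 116·0.03 = 17.67 m², so the seating must supply 4.42 m² over 24 m².
α = 4.42/24 = 0.184.

0.18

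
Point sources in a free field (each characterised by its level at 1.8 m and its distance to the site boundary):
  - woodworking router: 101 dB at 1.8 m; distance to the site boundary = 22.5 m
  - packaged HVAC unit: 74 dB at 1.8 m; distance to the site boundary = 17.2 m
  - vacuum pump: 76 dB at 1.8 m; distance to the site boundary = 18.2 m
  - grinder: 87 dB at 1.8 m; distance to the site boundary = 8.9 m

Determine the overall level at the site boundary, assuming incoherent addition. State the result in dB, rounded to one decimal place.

80.1 dB

Apply inverse-square spreading to bring every level to the receiver, then sum 10^(L/10).
woodworking router: 101 − 20·log₁₀(22.5/1.8) = 101 − 21.94 = 79.06 dB.
packaged HVAC unit: 74 − 20·log₁₀(17.2/1.8) = 74 − 19.61 = 54.39 dB.
vacuum pump: 76 − 20·log₁₀(18.2/1.8) = 76 − 20.10 = 55.90 dB.
grinder: 87 − 20·log₁₀(8.9/1.8) = 87 − 13.88 = 73.12 dB.
Σ 10^(L/10) = 1.017e+08 → L_total = 10·log₁₀(1.017e+08) = 80.07 dB.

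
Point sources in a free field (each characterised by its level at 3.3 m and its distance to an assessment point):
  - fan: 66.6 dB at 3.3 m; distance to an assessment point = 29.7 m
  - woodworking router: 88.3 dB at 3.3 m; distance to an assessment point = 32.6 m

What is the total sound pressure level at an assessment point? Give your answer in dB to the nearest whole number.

68 dB

Apply inverse-square spreading to bring every level to the receiver, then sum 10^(L/10).
fan: 66.6 − 20·log₁₀(29.7/3.3) = 66.6 − 19.08 = 47.52 dB.
woodworking router: 88.3 − 20·log₁₀(32.6/3.3) = 88.3 − 19.89 = 68.41 dB.
Σ 10^(L/10) = 6.984e+06 → L_total = 10·log₁₀(6.984e+06) = 68.44 dB.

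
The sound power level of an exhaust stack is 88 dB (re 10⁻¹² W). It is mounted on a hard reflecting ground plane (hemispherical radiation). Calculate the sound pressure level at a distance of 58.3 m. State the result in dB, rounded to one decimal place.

L_p = L_w − 10·log₁₀(2π·r²) with r = 58.3 m.
2π·r² = 2.136e+04 m², 10·log₁₀ of that is 43.295 dB.
L_p = 88 − 43.295 = 44.70 dB.

44.7 dB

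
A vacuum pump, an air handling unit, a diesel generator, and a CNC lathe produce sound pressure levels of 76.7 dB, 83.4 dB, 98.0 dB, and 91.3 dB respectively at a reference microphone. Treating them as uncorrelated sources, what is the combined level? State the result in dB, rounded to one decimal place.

For uncorrelated sources the intensities add, so convert each level to linear form, sum, and take 10·log₁₀ of the total.
Σ 10^(L/10) = 10^(76.7/10) + 10^(83.4/10) + 10^(98.0/10) + 10^(91.3/10) = 7.924e+09.
L_total = 10·log₁₀(7.924e+09) = 98.99 dB.

99.0 dB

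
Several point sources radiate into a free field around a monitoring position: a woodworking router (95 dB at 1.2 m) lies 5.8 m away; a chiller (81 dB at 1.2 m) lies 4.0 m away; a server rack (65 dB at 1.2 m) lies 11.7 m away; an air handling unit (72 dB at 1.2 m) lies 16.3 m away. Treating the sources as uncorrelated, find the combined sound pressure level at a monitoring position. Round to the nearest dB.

Apply inverse-square spreading to bring every level to the receiver, then sum 10^(L/10).
woodworking router: 95 − 20·log₁₀(5.8/1.2) = 95 − 13.68 = 81.32 dB.
chiller: 81 − 20·log₁₀(4.0/1.2) = 81 − 10.46 = 70.54 dB.
server rack: 65 − 20·log₁₀(11.7/1.2) = 65 − 19.78 = 45.22 dB.
air handling unit: 72 − 20·log₁₀(16.3/1.2) = 72 − 22.66 = 49.34 dB.
Σ 10^(L/10) = 1.468e+08 → L_total = 10·log₁₀(1.468e+08) = 81.67 dB.

82 dB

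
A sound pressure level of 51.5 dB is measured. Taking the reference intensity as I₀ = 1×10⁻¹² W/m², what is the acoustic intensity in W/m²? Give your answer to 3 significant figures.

1.41e-07 W/m²

L = 10·log₁₀(I/I₀) ⇒ I = I₀·10^(L/10) = 10⁻¹² × 10^5.15.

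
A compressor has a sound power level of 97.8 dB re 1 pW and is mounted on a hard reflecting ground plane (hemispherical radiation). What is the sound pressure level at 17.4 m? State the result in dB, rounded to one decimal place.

The power spreads over a hemisphere of area 2π·r², so L_p = L_w − 10·log₁₀(2π·r²).
2π·r² = 1902 m², 10·log₁₀ of that is 32.793 dB.
L_p = 97.8 − 32.793 = 65.01 dB.

65.0 dB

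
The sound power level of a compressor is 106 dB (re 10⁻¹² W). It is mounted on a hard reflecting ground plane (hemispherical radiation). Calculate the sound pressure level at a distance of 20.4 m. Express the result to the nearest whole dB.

Free-field hemispherical radiation: L_p = L_w − 10·log₁₀(2π·r²), r = 20.4 m.
2π·r² = 2615 m², 10·log₁₀ of that is 34.174 dB.
L_p = 106 − 34.174 = 71.83 dB.

72 dB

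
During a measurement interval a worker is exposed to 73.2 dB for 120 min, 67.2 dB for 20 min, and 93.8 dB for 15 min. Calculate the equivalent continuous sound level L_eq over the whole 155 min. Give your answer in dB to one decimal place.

Weight each interval's intensity by its duration and average over T = 155 min:
Σ tᵢ·10^(Lᵢ/10) = 120·10^(73.2/10) + 20·10^(67.2/10) + 15·10^(93.8/10) = 3.859e+10.
L_eq = 10·log₁₀(3.859e+10/155) = 83.96 dB.

84.0 dB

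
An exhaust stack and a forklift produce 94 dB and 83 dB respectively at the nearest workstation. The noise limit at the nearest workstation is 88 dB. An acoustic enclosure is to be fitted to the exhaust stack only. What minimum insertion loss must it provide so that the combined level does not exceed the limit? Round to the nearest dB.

8 dB

The untreated sources together contribute 10^(83/10) = 1.995e+08, i.e. 83.00 dB.
The limit corresponds to 10^(88/10) = 6.310e+08; subtracting the fixed part leaves 4.314e+08 for the exhaust stack, i.e. 86.35 dB.
So the exhaust stack must be reduced from 94 to 86.35 dB: IL = 7.65 dB.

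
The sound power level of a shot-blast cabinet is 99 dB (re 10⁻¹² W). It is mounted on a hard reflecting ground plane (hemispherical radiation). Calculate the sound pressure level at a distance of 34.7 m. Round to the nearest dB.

60 dB

The power spreads over a hemisphere of area 2π·r², so L_p = L_w − 10·log₁₀(2π·r²).
2π·r² = 7566 m², 10·log₁₀ of that is 38.788 dB.
L_p = 99 − 38.788 = 60.21 dB.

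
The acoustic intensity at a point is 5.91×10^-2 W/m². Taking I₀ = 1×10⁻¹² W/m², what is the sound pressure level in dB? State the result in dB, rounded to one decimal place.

I/I₀ = 5.91×10^-2/10⁻¹² = 5.91×10^10, and L = 10·log₁₀(I/I₀).
L = 10·(0.7716 + 10) = 107.72 dB.

107.7 dB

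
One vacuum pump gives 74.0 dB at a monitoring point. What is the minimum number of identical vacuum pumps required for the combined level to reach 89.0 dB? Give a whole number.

32

The shortfall is 89.0 − 74.0 = 15.0 dB, and N units add 10·log₁₀ N, so need 10·log₁₀ N ≥ 15.0.
N ≥ 10^(15.0/10) = 31.623, so N = 32.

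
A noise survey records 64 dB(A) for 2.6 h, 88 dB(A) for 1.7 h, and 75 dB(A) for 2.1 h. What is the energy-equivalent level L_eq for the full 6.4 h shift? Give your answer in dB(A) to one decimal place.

L_eq = 10·log₁₀[(1/T)·Σ tᵢ·10^(Lᵢ/10)] with T = 6.4 h.
Σ tᵢ·10^(Lᵢ/10) = 2.6·10^(64/10) + 1.7·10^(88/10) + 2.1·10^(75/10) = 1.146e+09.
L_eq = 10·log₁₀(1.146e+09/6.4) = 82.53 dB(A).

82.5 dB(A)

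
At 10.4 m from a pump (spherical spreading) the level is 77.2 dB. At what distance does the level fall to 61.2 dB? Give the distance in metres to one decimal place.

65.6 m

Point-source spreading drops the level by 20·log₁₀(r₂/r₁); inverting, r₂/r₁ = 10^(ΔL/20).
r₂ = 10.4·10^((77.2−61.2)/20) = 10.4·10^(16.0/20) = 65.62 m.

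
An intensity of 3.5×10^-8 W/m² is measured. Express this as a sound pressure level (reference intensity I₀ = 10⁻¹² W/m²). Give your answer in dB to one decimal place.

I/I₀ = 3.5×10^-8/10⁻¹² = 3.5×10^4, and L = 10·log₁₀(I/I₀).
L = 10·(0.5441 + 4) = 45.44 dB.

45.4 dB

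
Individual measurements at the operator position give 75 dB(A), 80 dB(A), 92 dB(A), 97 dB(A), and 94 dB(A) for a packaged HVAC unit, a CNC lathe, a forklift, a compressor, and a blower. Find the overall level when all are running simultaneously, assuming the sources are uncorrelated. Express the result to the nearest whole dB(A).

100 dB(A)

Incoherent sources combine by intensity addition: L_total = 10·log₁₀(Σ 10^(L_i/10)).
Σ 10^(L/10) = 10^(75/10) + 10^(80/10) + 10^(92/10) + 10^(97/10) + 10^(94/10) = 9.240e+09.
L_total = 10·log₁₀(9.240e+09) = 99.66 dB(A).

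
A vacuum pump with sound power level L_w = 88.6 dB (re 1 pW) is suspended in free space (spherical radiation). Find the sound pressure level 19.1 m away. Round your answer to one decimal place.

52.0 dB

L_p = L_w − 10·log₁₀(4π·r²) with r = 19.1 m.
4π·r² = 4584 m², 10·log₁₀ of that is 36.613 dB.
L_p = 88.6 − 36.613 = 51.99 dB.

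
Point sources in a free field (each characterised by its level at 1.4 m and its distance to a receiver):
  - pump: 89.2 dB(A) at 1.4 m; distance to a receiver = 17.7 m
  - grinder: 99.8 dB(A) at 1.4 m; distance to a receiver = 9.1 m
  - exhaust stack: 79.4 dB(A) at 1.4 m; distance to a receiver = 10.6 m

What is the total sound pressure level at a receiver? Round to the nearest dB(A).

84 dB(A)

Apply inverse-square spreading to bring every level to the receiver, then sum 10^(L/10).
pump: 89.2 − 20·log₁₀(17.7/1.4) = 89.2 − 22.04 = 67.16 dB(A).
grinder: 99.8 − 20·log₁₀(9.1/1.4) = 99.8 − 16.26 = 83.54 dB(A).
exhaust stack: 79.4 − 20·log₁₀(10.6/1.4) = 79.4 − 17.58 = 61.82 dB(A).
Σ 10^(L/10) = 2.328e+08 → L_total = 10·log₁₀(2.328e+08) = 83.67 dB(A).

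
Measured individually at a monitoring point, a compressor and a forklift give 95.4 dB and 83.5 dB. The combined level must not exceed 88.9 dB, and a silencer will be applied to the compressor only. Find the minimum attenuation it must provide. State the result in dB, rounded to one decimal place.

8.0 dB

Fixed contribution from the other source: Σ 10^(L/10) = 10^(83.5/10) = 2.239e+08 (83.50 dB).
The limit corresponds to 10^(88.9/10) = 7.762e+08; subtracting the fixed part leaves 5.524e+08 for the compressor, i.e. 87.42 dB.
Required insertion loss = 95.4 − 87.42 = 7.98 dB.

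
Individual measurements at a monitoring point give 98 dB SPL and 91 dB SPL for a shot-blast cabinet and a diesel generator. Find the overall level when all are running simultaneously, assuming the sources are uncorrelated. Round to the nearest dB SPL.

For uncorrelated sources the intensities add, so convert each level to linear form, sum, and take 10·log₁₀ of the total.
Σ 10^(L/10) = 10^(98/10) + 10^(91/10) = 7.568e+09.
L_total = 10·log₁₀(7.568e+09) = 98.79 dB SPL.

99 dB SPL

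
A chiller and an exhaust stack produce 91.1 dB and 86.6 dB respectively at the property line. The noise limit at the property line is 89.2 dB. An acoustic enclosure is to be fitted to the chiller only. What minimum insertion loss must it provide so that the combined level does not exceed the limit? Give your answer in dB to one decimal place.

Everything except the chiller sums to 10^(86.6/10) = 4.571e+08 in linear terms, 86.60 dB.
To meet 89.2 dB overall, the treated chiller may contribute at most 10^(89.2/10) − 4.571e+08 = 3.747e+08, i.e. 85.74 dB.
So the chiller must be reduced from 91.1 to 85.74 dB: IL = 5.36 dB.

5.4 dB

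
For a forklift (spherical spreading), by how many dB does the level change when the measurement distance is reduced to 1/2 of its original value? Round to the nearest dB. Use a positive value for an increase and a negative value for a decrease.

+6 dB

A point source loses 6 dB per doubling of distance; generally ΔL = −20·log₁₀(r₂/r₁).
ΔL = −20·log₁₀(0.5) = +6.02 dB.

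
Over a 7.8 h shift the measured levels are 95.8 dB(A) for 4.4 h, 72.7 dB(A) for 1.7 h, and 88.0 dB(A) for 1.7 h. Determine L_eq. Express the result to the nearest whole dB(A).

94 dB(A)

Weight each interval's intensity by its duration and average over T = 7.8 h:
Σ tᵢ·10^(Lᵢ/10) = 4.4·10^(95.8/10) + 1.7·10^(72.7/10) + 1.7·10^(88.0/10) = 1.783e+10.
L_eq = 10·log₁₀(1.783e+10/7.8) = 93.59 dB(A).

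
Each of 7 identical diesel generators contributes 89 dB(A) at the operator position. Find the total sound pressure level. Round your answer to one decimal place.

97.5 dB(A)

N identical incoherent sources raise the level by 10·log₁₀ N.
L_total = 89 + 10·log₁₀(7) = 89 + 8.451 = 97.45 dB(A).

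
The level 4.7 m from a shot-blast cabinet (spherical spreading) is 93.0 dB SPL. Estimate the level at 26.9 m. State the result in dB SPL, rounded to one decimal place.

Spherical spreading from a point source gives a 20·log₁₀(r₂/r₁) drop.
L₂ = 93.0 − 20·log₁₀(26.9/4.7) = 93.0 − 15.153 = 77.85 dB SPL.

77.8 dB SPL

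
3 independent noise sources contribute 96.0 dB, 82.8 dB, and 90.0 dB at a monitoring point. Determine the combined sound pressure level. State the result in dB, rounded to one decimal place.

97.1 dB

For uncorrelated sources the intensities add, so convert each level to linear form, sum, and take 10·log₁₀ of the total.
Σ 10^(L/10) = 10^(96.0/10) + 10^(82.8/10) + 10^(90.0/10) = 5.172e+09.
L_total = 10·log₁₀(5.172e+09) = 97.14 dB.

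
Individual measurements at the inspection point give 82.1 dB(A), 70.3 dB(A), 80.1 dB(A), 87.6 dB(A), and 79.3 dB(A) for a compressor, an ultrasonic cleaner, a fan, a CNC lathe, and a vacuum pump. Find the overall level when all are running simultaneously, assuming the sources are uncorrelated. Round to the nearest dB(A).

90 dB(A)

Incoherent sources combine by intensity addition: L_total = 10·log₁₀(Σ 10^(L_i/10)).
Σ 10^(L/10) = 10^(82.1/10) + 10^(70.3/10) + 10^(80.1/10) + 10^(87.6/10) + 10^(79.3/10) = 9.358e+08.
L_total = 10·log₁₀(9.358e+08) = 89.71 dB(A).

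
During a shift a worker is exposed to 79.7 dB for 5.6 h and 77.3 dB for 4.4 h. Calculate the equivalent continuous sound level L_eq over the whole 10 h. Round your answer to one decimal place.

78.8 dB

The energy average is taken in the linear domain: L_eq = 10·log₁₀[(Σ tᵢ·10^(Lᵢ/10))/T], T = 10 h.
Σ tᵢ·10^(Lᵢ/10) = 5.6·10^(79.7/10) + 4.4·10^(77.3/10) = 7.589e+08.
L_eq = 10·log₁₀(7.589e+08/10) = 78.80 dB.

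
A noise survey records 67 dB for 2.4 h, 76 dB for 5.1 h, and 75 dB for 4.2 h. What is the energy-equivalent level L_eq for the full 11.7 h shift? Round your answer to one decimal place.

74.7 dB

The energy average is taken in the linear domain: L_eq = 10·log₁₀[(Σ tᵢ·10^(Lᵢ/10))/T], T = 11.7 h.
Σ tᵢ·10^(Lᵢ/10) = 2.4·10^(67/10) + 5.1·10^(76/10) + 4.2·10^(75/10) = 3.479e+08.
L_eq = 10·log₁₀(3.479e+08/11.7) = 74.73 dB.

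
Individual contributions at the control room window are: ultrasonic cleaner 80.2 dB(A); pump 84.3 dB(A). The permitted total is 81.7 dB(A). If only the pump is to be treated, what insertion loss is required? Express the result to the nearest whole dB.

Fixed contribution from the other source: Σ 10^(L/10) = 10^(80.2/10) = 1.047e+08 (80.20 dB(A)).
The limit corresponds to 10^(81.7/10) = 1.479e+08; subtracting the fixed part leaves 4.320e+07 for the pump, i.e. 76.35 dB(A).
Required insertion loss = 84.3 − 76.35 = 7.95 dB.

8 dB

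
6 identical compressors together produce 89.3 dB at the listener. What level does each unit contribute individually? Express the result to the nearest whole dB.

82 dB

Dividing the total intensity by 6 lowers the level by 10·log₁₀ 6 = 7.782 dB: L₁ = 89.3 − 7.782.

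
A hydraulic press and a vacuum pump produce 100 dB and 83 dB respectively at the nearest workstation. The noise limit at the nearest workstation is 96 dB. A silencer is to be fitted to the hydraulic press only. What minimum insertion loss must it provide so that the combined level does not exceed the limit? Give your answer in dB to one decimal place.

4.2 dB

Fixed contribution from the other source: Σ 10^(L/10) = 10^(83/10) = 1.995e+08 (83.00 dB).
The limit corresponds to 10^(96/10) = 3.981e+09; subtracting the fixed part leaves 3.782e+09 for the hydraulic press, i.e. 95.78 dB.
Required insertion loss = 100 − 95.78 = 4.22 dB.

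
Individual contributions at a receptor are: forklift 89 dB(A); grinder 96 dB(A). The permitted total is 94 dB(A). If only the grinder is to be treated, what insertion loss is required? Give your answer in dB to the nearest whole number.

4 dB

The untreated sources together contribute 10^(89/10) = 7.943e+08, i.e. 89.00 dB(A).
The limit corresponds to 10^(94/10) = 2.512e+09; subtracting the fixed part leaves 1.718e+09 for the grinder, i.e. 92.35 dB(A).
Required insertion loss = 96 − 92.35 = 3.65 dB.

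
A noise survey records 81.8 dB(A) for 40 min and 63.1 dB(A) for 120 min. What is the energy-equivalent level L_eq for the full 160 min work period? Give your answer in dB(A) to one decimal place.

76.0 dB(A)

L_eq = 10·log₁₀[(1/T)·Σ tᵢ·10^(Lᵢ/10)] with T = 160 min.
Σ tᵢ·10^(Lᵢ/10) = 40·10^(81.8/10) + 120·10^(63.1/10) = 6.299e+09.
L_eq = 10·log₁₀(6.299e+09/160) = 75.95 dB(A).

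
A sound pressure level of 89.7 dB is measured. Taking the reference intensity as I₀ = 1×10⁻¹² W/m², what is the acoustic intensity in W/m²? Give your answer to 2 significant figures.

0.00093 W/m²

I/I₀ = 10^(89.7/10) = 9.333e+08, so I = 9.333e+08 × 10⁻¹² W/m².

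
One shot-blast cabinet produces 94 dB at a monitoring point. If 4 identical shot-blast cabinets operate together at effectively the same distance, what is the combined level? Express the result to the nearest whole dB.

100 dB

With 4 equal, uncorrelated contributions the intensity is 4× that of one unit, giving a rise of 10·log₁₀ 4.
L_total = 94 + 10·log₁₀(4) = 94 + 6.021 = 100.02 dB.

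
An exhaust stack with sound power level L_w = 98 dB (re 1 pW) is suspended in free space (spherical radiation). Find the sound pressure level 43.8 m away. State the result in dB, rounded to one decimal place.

54.2 dB

The power spreads over a sphere of area 4π·r², so L_p = L_w − 10·log₁₀(4π·r²).
4π·r² = 2.411e+04 m², 10·log₁₀ of that is 43.822 dB.
L_p = 98 − 43.822 = 54.18 dB.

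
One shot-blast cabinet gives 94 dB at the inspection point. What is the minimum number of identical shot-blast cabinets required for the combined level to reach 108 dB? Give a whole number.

Need L₁ + 10·log₁₀ N ≥ 108, i.e. log₁₀ N ≥ 1.40.
N ≥ 10^(14.0/10) = 25.119, so N = 26.

26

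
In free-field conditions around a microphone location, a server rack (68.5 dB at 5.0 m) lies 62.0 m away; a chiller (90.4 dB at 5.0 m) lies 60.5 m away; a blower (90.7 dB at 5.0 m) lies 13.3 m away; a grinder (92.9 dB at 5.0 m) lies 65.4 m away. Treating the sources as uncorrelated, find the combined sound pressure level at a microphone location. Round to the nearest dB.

Apply inverse-square spreading to bring every level to the receiver, then sum 10^(L/10).
server rack: 68.5 − 20·log₁₀(62.0/5.0) = 68.5 − 21.87 = 46.63 dB.
chiller: 90.4 − 20·log₁₀(60.5/5.0) = 90.4 − 21.66 = 68.74 dB.
blower: 90.7 − 20·log₁₀(13.3/5.0) = 90.7 − 8.50 = 82.20 dB.
grinder: 92.9 − 20·log₁₀(65.4/5.0) = 92.9 − 22.33 = 70.57 dB.
Σ 10^(L/10) = 1.850e+08 → L_total = 10·log₁₀(1.850e+08) = 82.67 dB.

83 dB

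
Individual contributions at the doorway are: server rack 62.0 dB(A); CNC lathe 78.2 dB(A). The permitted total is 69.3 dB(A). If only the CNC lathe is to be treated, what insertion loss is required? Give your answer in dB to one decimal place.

9.8 dB

Fixed contribution from the other source: Σ 10^(L/10) = 10^(62.0/10) = 1.585e+06 (62.00 dB(A)).
To meet 69.3 dB(A) overall, the treated CNC lathe may contribute at most 10^(69.3/10) − 1.585e+06 = 6.926e+06, i.e. 68.41 dB(A).
So the CNC lathe must be reduced from 78.2 to 68.41 dB(A): IL = 9.79 dB.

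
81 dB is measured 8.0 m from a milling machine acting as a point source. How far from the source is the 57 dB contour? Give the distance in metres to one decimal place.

For a point source L₁ − L₂ = 20·log₁₀(r₂/r₁), so r₂ = r₁·10^((L₁−L₂)/20).
r₂ = 8.0·10^((81−57)/20) = 8.0·10^(24.0/20) = 126.79 m.

126.8 m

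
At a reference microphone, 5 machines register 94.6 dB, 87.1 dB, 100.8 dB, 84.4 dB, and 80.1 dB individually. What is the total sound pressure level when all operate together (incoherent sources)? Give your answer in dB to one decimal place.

102.0 dB

Incoherent sources combine by intensity addition: L_total = 10·log₁₀(Σ 10^(L_i/10)).
Σ 10^(L/10) = 10^(94.6/10) + 10^(87.1/10) + 10^(100.8/10) + 10^(84.4/10) + 10^(80.1/10) = 1.580e+10.
L_total = 10·log₁₀(1.580e+10) = 101.99 dB.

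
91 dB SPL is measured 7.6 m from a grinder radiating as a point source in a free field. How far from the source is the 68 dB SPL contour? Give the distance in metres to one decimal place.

107.4 m

Point-source spreading drops the level by 20·log₁₀(r₂/r₁); inverting, r₂/r₁ = 10^(ΔL/20).
r₂ = 7.6·10^((91−68)/20) = 7.6·10^(23.0/20) = 107.35 m.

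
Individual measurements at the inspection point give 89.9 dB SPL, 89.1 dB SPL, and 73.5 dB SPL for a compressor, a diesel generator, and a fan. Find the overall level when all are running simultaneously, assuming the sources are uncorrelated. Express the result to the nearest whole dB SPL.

Incoherent sources combine by intensity addition: L_total = 10·log₁₀(Σ 10^(L_i/10)).
Σ 10^(L/10) = 10^(89.9/10) + 10^(89.1/10) + 10^(73.5/10) = 1.812e+09.
L_total = 10·log₁₀(1.812e+09) = 92.58 dB SPL.

93 dB SPL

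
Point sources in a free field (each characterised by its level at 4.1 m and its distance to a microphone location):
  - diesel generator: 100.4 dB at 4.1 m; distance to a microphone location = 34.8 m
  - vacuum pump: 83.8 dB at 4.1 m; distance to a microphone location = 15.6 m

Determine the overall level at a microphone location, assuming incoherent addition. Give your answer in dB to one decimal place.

Apply inverse-square spreading to bring every level to the receiver, then sum 10^(L/10).
diesel generator: 100.4 − 20·log₁₀(34.8/4.1) = 100.4 − 18.58 = 81.82 dB.
vacuum pump: 83.8 − 20·log₁₀(15.6/4.1) = 83.8 − 11.61 = 72.19 dB.
Σ 10^(L/10) = 1.688e+08 → L_total = 10·log₁₀(1.688e+08) = 82.27 dB.

82.3 dB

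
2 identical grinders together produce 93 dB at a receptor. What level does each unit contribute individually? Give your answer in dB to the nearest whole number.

For N identical incoherent sources L_total = L₁ + 10·log₁₀ N, so L₁ = 93 − 10·log₁₀(2) = 93 − 3.010.

90 dB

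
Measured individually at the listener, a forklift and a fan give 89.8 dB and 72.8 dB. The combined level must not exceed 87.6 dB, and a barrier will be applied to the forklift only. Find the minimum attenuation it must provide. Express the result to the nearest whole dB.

2 dB

Everything except the forklift sums to 10^(72.8/10) = 1.905e+07 in linear terms, 72.80 dB.
To meet 87.6 dB overall, the treated forklift may contribute at most 10^(87.6/10) − 1.905e+07 = 5.564e+08, i.e. 87.45 dB.
Required insertion loss = 89.8 − 87.45 = 2.35 dB.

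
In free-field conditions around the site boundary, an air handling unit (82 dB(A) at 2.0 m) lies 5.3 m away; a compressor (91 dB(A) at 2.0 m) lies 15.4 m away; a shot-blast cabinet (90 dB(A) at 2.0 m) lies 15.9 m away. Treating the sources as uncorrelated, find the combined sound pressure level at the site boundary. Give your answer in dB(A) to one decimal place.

77.8 dB(A)

Propagate each source to the receiver with L = L_ref − 20·log₁₀(r/r_ref), then add intensities.
air handling unit: 82 − 20·log₁₀(5.3/2.0) = 82 − 8.46 = 73.54 dB(A).
compressor: 91 − 20·log₁₀(15.4/2.0) = 91 − 17.73 = 73.27 dB(A).
shot-blast cabinet: 90 − 20·log₁₀(15.9/2.0) = 90 − 18.01 = 71.99 dB(A).
Σ 10^(L/10) = 5.962e+07 → L_total = 10·log₁₀(5.962e+07) = 77.75 dB(A).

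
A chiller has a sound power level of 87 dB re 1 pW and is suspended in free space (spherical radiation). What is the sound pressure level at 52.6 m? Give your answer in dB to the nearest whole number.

42 dB

The power spreads over a sphere of area 4π·r², so L_p = L_w − 10·log₁₀(4π·r²).
4π·r² = 3.477e+04 m², 10·log₁₀ of that is 45.412 dB.
L_p = 87 − 45.412 = 41.59 dB.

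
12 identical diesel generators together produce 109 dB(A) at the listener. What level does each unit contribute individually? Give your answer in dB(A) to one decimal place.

Dividing the total intensity by 12 lowers the level by 10·log₁₀ 12 = 10.792 dB: L₁ = 109 − 10.792.

98.2 dB(A)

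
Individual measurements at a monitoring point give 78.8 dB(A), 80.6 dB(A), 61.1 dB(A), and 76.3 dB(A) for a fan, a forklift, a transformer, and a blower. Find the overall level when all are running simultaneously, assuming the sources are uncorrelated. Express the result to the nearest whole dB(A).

For uncorrelated sources the intensities add, so convert each level to linear form, sum, and take 10·log₁₀ of the total.
Σ 10^(L/10) = 10^(78.8/10) + 10^(80.6/10) + 10^(61.1/10) + 10^(76.3/10) = 2.346e+08.
L_total = 10·log₁₀(2.346e+08) = 83.70 dB(A).

84 dB(A)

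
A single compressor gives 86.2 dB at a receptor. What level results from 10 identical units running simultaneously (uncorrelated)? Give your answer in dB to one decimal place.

L_total = L₁ + 10·log₁₀ N for N identical incoherent sources.
L_total = 86.2 + 10·log₁₀(10) = 86.2 + 10.000 = 96.20 dB.

96.2 dB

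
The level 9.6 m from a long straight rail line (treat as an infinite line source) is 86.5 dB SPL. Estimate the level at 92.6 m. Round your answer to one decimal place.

For a line source, L₂ = L₁ − 10·log₁₀(r₂/r₁).
L₂ = 86.5 − 10·log₁₀(92.6/9.6) = 86.5 − 9.843 = 76.66 dB SPL.

76.7 dB SPL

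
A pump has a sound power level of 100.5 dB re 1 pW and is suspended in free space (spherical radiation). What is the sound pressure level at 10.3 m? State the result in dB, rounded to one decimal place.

69.3 dB

Free-field spherical radiation: L_p = L_w − 10·log₁₀(4π·r²), r = 10.3 m.
4π·r² = 1333 m², 10·log₁₀ of that is 31.249 dB.
L_p = 100.5 − 31.249 = 69.25 dB.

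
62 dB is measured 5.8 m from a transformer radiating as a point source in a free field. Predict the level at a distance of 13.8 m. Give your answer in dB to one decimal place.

54.5 dB

Spherical spreading from a point source gives a 20·log₁₀(r₂/r₁) drop.
L₂ = 62 − 20·log₁₀(13.8/5.8) = 62 − 7.529 = 54.47 dB.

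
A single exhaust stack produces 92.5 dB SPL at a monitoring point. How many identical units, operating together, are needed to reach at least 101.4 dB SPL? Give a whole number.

8

Need L₁ + 10·log₁₀ N ≥ 101.4, i.e. log₁₀ N ≥ 0.89.
N ≥ 10^(8.9/10) = 7.762, so N = 8.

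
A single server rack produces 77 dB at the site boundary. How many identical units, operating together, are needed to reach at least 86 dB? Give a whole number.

8

N identical sources give L₁ + 10·log₁₀ N, so require 10·log₁₀ N ≥ 86 − 77 = 9.0 dB.
N ≥ 10^(9.0/10) = 7.943, so N = 8.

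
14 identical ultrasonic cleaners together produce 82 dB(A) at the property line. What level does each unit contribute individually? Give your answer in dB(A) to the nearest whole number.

71 dB(A)

For N identical incoherent sources L_total = L₁ + 10·log₁₀ N, so L₁ = 82 − 10·log₁₀(14) = 82 − 11.461.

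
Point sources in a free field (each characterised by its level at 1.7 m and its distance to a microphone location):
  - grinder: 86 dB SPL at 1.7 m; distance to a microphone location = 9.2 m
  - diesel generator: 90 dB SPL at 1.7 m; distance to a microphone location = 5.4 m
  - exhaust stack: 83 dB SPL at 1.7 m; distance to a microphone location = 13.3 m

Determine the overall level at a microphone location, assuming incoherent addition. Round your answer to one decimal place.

Apply inverse-square spreading to bring every level to the receiver, then sum 10^(L/10).
grinder: 86 − 20·log₁₀(9.2/1.7) = 86 − 14.67 = 71.33 dB SPL.
diesel generator: 90 − 20·log₁₀(5.4/1.7) = 90 − 10.04 = 79.96 dB SPL.
exhaust stack: 83 − 20·log₁₀(13.3/1.7) = 83 − 17.87 = 65.13 dB SPL.
Σ 10^(L/10) = 1.160e+08 → L_total = 10·log₁₀(1.160e+08) = 80.64 dB SPL.

80.6 dB SPL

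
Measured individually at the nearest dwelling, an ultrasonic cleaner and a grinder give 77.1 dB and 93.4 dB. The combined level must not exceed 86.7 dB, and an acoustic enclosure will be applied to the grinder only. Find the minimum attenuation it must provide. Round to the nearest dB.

Everything except the grinder sums to 10^(77.1/10) = 5.129e+07 in linear terms, 77.10 dB.
To meet 86.7 dB overall, the treated grinder may contribute at most 10^(86.7/10) − 5.129e+07 = 4.164e+08, i.e. 86.20 dB.
So the grinder must be reduced from 93.4 to 86.20 dB: IL = 7.20 dB.

7 dB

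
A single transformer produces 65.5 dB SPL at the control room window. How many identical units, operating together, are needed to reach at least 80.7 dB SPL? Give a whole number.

34

Need L₁ + 10·log₁₀ N ≥ 80.7, i.e. log₁₀ N ≥ 1.52.
N ≥ 10^(15.2/10) = 33.113, so N = 34.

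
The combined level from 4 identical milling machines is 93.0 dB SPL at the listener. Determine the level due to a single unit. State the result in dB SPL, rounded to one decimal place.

87.0 dB SPL

Dividing the total intensity by 4 lowers the level by 10·log₁₀ 4 = 6.021 dB: L₁ = 93.0 − 6.021.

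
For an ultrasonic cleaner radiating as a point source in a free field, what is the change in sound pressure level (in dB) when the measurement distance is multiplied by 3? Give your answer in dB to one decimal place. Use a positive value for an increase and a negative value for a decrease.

-9.5 dB

Point-source spreading: ΔL = −20·log₁₀(r₂/r₁).
ΔL = −20·log₁₀(3) = -9.54 dB.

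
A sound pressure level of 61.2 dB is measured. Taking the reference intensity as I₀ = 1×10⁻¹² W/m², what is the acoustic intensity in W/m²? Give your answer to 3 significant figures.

1.32e-06 W/m²

I/I₀ = 10^(61.2/10) = 1.318e+06, so I = 1.318e+06 × 10⁻¹² W/m².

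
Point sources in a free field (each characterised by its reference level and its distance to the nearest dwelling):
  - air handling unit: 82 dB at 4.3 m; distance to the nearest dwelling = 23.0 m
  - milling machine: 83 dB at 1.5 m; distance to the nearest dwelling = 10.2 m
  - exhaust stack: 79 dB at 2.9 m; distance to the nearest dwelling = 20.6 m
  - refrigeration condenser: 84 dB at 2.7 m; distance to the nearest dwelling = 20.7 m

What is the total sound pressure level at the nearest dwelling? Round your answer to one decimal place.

72.0 dB

Apply inverse-square spreading to bring every level to the receiver, then sum 10^(L/10).
air handling unit: 82 − 20·log₁₀(23.0/4.3) = 82 − 14.57 = 67.43 dB.
milling machine: 83 − 20·log₁₀(10.2/1.5) = 83 − 16.65 = 66.35 dB.
exhaust stack: 79 − 20·log₁₀(20.6/2.9) = 79 − 17.03 = 61.97 dB.
refrigeration condenser: 84 − 20·log₁₀(20.7/2.7) = 84 − 17.69 = 66.31 dB.
Σ 10^(L/10) = 1.570e+07 → L_total = 10·log₁₀(1.570e+07) = 71.96 dB.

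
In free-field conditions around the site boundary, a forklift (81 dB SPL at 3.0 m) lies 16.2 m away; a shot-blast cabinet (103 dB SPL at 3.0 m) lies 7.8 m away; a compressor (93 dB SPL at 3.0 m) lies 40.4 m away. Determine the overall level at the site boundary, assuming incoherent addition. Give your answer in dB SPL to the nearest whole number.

First find each source's level at the receiver (point-source: −20·log₁₀(r/r_ref)), then combine on an intensity basis.
forklift: 81 − 20·log₁₀(16.2/3.0) = 81 − 14.65 = 66.35 dB SPL.
shot-blast cabinet: 103 − 20·log₁₀(7.8/3.0) = 103 − 8.30 = 94.70 dB SPL.
compressor: 93 − 20·log₁₀(40.4/3.0) = 93 − 22.59 = 70.41 dB SPL.
Σ 10^(L/10) = 2.967e+09 → L_total = 10·log₁₀(2.967e+09) = 94.72 dB SPL.

95 dB SPL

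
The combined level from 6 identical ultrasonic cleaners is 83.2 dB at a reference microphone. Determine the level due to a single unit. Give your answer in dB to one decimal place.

6 equal contributions raise the level by 10·log₁₀ 6 = 7.782 dB, so each unit alone gives 83.2 − 7.782.

75.4 dB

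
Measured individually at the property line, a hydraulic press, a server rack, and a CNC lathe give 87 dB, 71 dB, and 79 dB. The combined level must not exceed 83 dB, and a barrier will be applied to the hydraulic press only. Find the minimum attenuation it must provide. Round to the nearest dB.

Everything except the hydraulic press sums to 10^(71/10) + 10^(79/10) = 9.202e+07 in linear terms, 79.64 dB.
To meet 83 dB overall, the treated hydraulic press may contribute at most 10^(83/10) − 9.202e+07 = 1.075e+08, i.e. 80.31 dB.
So the hydraulic press must be reduced from 87 to 80.31 dB: IL = 6.69 dB.

7 dB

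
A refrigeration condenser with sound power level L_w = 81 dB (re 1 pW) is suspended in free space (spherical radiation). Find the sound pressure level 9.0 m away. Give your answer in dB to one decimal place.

50.9 dB

Free-field spherical radiation: L_p = L_w − 10·log₁₀(4π·r²), r = 9.0 m.
4π·r² = 1018 m², 10·log₁₀ of that is 30.077 dB.
L_p = 81 − 30.077 = 50.92 dB.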